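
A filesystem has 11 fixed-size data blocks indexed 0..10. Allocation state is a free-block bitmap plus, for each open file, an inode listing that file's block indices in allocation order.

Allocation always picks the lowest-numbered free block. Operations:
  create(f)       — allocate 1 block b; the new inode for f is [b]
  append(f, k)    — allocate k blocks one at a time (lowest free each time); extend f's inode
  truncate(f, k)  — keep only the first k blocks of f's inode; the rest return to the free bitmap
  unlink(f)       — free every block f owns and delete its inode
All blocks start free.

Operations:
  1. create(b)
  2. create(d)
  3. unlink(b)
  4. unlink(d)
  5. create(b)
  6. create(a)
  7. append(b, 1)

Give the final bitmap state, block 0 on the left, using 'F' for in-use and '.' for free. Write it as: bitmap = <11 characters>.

bitmap = FFF........

  1. create(b)  ⇒  F..........  {b→[0]}
  2. create(d)  ⇒  FF.........  {b→[0]; d→[1]}
  3. unlink(b)  ⇒  .F.........  {d→[1]}
  4. unlink(d)  ⇒  ...........  {}
  5. create(b)  ⇒  F..........  {b→[0]}
  6. create(a)  ⇒  FF.........  {a→[1]; b→[0]}
  7. append(b, 1)  ⇒  FFF........  {a→[1]; b→[0, 2]}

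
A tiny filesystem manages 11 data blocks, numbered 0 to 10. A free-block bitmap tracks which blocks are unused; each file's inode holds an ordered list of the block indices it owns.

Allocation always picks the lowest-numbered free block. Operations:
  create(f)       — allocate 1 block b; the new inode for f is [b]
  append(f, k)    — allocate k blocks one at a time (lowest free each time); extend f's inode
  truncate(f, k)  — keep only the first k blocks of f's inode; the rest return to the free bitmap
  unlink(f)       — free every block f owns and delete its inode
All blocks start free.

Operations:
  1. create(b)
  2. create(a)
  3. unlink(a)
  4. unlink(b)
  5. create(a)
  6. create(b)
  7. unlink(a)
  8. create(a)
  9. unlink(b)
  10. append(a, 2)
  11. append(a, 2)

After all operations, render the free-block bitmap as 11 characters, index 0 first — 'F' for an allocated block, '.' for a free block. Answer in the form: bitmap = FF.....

bitmap = FFFFF......

create(b): bitmap=F.......... | b=[0]
create(a): bitmap=FF......... | a=[1] b=[0]
unlink(a): bitmap=F.......... | b=[0]
unlink(b): bitmap=........... | 
create(a): bitmap=F.......... | a=[0]
create(b): bitmap=FF......... | a=[0] b=[1]
unlink(a): bitmap=.F......... | b=[1]
create(a): bitmap=FF......... | a=[0] b=[1]
unlink(b): bitmap=F.......... | a=[0]
append(a, 2): bitmap=FFF........ | a=[0, 1, 2]
append(a, 2): bitmap=FFFFF...... | a=[0, 1, 2, 3, 4]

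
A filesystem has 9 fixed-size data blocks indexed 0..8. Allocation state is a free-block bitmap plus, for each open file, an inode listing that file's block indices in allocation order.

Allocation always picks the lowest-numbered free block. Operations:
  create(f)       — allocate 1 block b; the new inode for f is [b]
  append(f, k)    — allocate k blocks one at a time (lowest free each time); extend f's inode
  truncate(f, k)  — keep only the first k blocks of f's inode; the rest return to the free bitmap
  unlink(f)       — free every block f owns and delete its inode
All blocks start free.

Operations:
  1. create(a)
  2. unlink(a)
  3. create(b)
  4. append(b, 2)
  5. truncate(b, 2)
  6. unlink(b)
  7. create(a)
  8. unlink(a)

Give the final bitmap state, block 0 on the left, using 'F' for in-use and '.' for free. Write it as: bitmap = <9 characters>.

bitmap = .........

  1. create(a)  ⇒  F........  {a→[0]}
  2. unlink(a)  ⇒  .........  {}
  3. create(b)  ⇒  F........  {b→[0]}
  4. append(b, 2)  ⇒  FFF......  {b→[0, 1, 2]}
  5. truncate(b, 2)  ⇒  FF.......  {b→[0, 1]}
  6. unlink(b)  ⇒  .........  {}
  7. create(a)  ⇒  F........  {a→[0]}
  8. unlink(a)  ⇒  .........  {}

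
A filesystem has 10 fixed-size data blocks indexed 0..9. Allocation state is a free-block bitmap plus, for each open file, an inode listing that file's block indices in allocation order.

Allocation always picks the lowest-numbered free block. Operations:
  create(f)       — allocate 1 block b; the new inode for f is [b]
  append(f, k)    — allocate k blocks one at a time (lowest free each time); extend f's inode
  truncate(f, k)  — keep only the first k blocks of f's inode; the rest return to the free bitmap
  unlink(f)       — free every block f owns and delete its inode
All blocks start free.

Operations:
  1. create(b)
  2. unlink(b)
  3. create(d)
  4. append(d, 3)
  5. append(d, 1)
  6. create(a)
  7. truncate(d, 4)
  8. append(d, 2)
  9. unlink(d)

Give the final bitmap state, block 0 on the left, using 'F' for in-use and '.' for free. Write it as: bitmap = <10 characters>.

bitmap = .....F....

after create(b) → b:[0]  free=[F.........]
after unlink(b) →   free=[..........]
after create(d) → d:[0]  free=[F.........]
after append(d, 3) → d:[0, 1, 2, 3]  free=[FFFF......]
after append(d, 1) → d:[0, 1, 2, 3, 4]  free=[FFFFF.....]
after create(a) → a:[5], d:[0, 1, 2, 3, 4]  free=[FFFFFF....]
after truncate(d, 4) → a:[5], d:[0, 1, 2, 3]  free=[FFFF.F....]
after append(d, 2) → a:[5], d:[0, 1, 2, 3, 4, 6]  free=[FFFFFFF...]
after unlink(d) → a:[5]  free=[.....F....]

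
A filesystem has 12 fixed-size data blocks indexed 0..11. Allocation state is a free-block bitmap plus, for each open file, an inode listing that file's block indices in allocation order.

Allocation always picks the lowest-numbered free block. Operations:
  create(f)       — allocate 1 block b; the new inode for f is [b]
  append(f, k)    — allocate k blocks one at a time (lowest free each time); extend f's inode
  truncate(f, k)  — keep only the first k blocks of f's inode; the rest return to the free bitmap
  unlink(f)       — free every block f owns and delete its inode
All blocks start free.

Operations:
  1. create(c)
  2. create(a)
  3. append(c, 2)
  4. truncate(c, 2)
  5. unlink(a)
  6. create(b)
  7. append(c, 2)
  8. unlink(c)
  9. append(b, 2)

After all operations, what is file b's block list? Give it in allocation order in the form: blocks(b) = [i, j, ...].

  1. create(c)  ⇒  F...........  {c→[0]}
  2. create(a)  ⇒  FF..........  {a→[1]; c→[0]}
  3. append(c, 2)  ⇒  FFFF........  {a→[1]; c→[0, 2, 3]}
  4. truncate(c, 2)  ⇒  FFF.........  {a→[1]; c→[0, 2]}
  5. unlink(a)  ⇒  F.F.........  {c→[0, 2]}
  6. create(b)  ⇒  FFF.........  {b→[1]; c→[0, 2]}
  7. append(c, 2)  ⇒  FFFFF.......  {b→[1]; c→[0, 2, 3, 4]}
  8. unlink(c)  ⇒  .F..........  {b→[1]}
  9. append(b, 2)  ⇒  FFF.........  {b→[1, 0, 2]}

blocks(b) = [1, 0, 2]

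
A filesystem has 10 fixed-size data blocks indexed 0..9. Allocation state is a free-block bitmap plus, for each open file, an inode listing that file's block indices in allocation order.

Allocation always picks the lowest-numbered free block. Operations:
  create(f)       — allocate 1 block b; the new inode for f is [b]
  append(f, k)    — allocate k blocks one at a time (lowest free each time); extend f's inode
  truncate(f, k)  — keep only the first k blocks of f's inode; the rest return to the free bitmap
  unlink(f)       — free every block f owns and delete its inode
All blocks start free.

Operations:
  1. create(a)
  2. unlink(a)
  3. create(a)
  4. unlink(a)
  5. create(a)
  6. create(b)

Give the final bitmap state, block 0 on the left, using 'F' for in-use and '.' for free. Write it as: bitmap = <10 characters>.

bitmap = FF........

create(a): bitmap=F......... | a=[0]
unlink(a): bitmap=.......... | 
create(a): bitmap=F......... | a=[0]
unlink(a): bitmap=.......... | 
create(a): bitmap=F......... | a=[0]
create(b): bitmap=FF........ | a=[0] b=[1]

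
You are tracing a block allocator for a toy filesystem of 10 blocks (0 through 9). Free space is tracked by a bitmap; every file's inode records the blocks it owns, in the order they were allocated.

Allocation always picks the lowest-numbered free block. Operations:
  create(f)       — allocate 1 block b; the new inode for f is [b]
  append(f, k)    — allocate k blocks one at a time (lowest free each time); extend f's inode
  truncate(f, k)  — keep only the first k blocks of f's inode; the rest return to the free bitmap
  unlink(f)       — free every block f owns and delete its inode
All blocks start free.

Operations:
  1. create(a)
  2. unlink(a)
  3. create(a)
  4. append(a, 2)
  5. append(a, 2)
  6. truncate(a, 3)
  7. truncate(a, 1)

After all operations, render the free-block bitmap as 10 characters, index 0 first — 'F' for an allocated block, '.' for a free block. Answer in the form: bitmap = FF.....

bitmap = F.........

create(a): bitmap=F......... | a=[0]
unlink(a): bitmap=.......... | 
create(a): bitmap=F......... | a=[0]
append(a, 2): bitmap=FFF....... | a=[0, 1, 2]
append(a, 2): bitmap=FFFFF..... | a=[0, 1, 2, 3, 4]
truncate(a, 3): bitmap=FFF....... | a=[0, 1, 2]
truncate(a, 1): bitmap=F......... | a=[0]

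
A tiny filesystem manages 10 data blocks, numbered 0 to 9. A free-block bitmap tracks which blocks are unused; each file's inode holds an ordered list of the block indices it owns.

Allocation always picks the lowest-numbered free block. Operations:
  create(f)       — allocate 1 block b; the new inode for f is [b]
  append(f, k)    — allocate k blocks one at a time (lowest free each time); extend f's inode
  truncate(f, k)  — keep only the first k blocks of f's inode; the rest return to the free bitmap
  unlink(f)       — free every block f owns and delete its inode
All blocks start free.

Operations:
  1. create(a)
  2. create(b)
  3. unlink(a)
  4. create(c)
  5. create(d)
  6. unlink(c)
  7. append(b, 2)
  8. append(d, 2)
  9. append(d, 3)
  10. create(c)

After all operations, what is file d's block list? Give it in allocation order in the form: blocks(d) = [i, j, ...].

create(a): bitmap=F......... | a=[0]
create(b): bitmap=FF........ | a=[0] b=[1]
unlink(a): bitmap=.F........ | b=[1]
create(c): bitmap=FF........ | b=[1] c=[0]
create(d): bitmap=FFF....... | b=[1] c=[0] d=[2]
unlink(c): bitmap=.FF....... | b=[1] d=[2]
append(b, 2): bitmap=FFFF...... | b=[1, 0, 3] d=[2]
append(d, 2): bitmap=FFFFFF.... | b=[1, 0, 3] d=[2, 4, 5]
append(d, 3): bitmap=FFFFFFFFF. | b=[1, 0, 3] d=[2, 4, 5, 6, 7, 8]
create(c): bitmap=FFFFFFFFFF | b=[1, 0, 3] c=[9] d=[2, 4, 5, 6, 7, 8]

blocks(d) = [2, 4, 5, 6, 7, 8]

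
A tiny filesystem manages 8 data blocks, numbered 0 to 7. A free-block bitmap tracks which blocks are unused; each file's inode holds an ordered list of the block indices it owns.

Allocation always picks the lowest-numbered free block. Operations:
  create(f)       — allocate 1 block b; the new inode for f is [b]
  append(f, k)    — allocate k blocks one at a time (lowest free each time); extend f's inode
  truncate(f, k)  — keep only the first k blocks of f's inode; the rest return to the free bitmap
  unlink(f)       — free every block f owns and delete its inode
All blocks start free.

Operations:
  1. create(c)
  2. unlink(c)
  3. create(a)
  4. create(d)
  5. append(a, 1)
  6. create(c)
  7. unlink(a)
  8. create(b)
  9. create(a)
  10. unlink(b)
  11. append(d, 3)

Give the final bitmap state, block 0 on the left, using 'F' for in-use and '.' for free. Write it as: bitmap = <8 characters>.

bitmap = FFFFFF..

after create(c) → c:[0]  free=[F.......]
after unlink(c) →   free=[........]
after create(a) → a:[0]  free=[F.......]
after create(d) → a:[0], d:[1]  free=[FF......]
after append(a, 1) → a:[0, 2], d:[1]  free=[FFF.....]
after create(c) → a:[0, 2], c:[3], d:[1]  free=[FFFF....]
after unlink(a) → c:[3], d:[1]  free=[.F.F....]
after create(b) → b:[0], c:[3], d:[1]  free=[FF.F....]
after create(a) → a:[2], b:[0], c:[3], d:[1]  free=[FFFF....]
after unlink(b) → a:[2], c:[3], d:[1]  free=[.FFF....]
after append(d, 3) → a:[2], c:[3], d:[1, 0, 4, 5]  free=[FFFFFF..]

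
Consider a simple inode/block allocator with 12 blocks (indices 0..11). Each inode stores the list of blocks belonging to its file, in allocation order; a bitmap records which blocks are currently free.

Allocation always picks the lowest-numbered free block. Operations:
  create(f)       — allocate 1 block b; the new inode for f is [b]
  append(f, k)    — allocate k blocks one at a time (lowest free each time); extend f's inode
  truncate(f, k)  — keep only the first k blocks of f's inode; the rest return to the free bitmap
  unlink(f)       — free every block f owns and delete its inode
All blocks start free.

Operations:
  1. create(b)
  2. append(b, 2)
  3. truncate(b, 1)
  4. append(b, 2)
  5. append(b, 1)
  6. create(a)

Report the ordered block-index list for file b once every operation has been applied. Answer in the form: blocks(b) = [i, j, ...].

blocks(b) = [0, 1, 2, 3]

after create(b) → b:[0]  free=[F...........]
after append(b, 2) → b:[0, 1, 2]  free=[FFF.........]
after truncate(b, 1) → b:[0]  free=[F...........]
after append(b, 2) → b:[0, 1, 2]  free=[FFF.........]
after append(b, 1) → b:[0, 1, 2, 3]  free=[FFFF........]
after create(a) → a:[4], b:[0, 1, 2, 3]  free=[FFFFF.......]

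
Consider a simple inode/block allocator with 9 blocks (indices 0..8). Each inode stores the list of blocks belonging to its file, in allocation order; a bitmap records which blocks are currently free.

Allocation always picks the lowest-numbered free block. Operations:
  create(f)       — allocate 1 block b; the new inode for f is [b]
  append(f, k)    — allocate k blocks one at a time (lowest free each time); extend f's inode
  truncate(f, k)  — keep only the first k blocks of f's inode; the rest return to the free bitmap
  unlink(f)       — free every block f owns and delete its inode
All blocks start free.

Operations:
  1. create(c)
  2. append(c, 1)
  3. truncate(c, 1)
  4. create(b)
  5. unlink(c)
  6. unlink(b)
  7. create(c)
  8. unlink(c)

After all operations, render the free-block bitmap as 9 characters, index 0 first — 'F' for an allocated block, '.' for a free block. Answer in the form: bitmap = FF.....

bitmap = .........

after create(c) → c:[0]  free=[F........]
after append(c, 1) → c:[0, 1]  free=[FF.......]
after truncate(c, 1) → c:[0]  free=[F........]
after create(b) → b:[1], c:[0]  free=[FF.......]
after unlink(c) → b:[1]  free=[.F.......]
after unlink(b) →   free=[.........]
after create(c) → c:[0]  free=[F........]
after unlink(c) →   free=[.........]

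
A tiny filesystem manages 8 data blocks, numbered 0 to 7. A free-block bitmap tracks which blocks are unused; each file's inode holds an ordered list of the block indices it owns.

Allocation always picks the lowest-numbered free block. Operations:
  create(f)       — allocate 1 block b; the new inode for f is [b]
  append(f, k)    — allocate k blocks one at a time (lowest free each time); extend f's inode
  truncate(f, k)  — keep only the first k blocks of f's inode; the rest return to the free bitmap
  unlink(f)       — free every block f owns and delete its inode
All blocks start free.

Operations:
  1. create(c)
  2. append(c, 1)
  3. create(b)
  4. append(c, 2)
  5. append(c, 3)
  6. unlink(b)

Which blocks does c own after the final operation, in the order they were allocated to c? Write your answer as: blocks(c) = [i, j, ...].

blocks(c) = [0, 1, 3, 4, 5, 6, 7]

  1. create(c)  ⇒  F.......  {c→[0]}
  2. append(c, 1)  ⇒  FF......  {c→[0, 1]}
  3. create(b)  ⇒  FFF.....  {b→[2]; c→[0, 1]}
  4. append(c, 2)  ⇒  FFFFF...  {b→[2]; c→[0, 1, 3, 4]}
  5. append(c, 3)  ⇒  FFFFFFFF  {b→[2]; c→[0, 1, 3, 4, 5, 6, 7]}
  6. unlink(b)  ⇒  FF.FFFFF  {c→[0, 1, 3, 4, 5, 6, 7]}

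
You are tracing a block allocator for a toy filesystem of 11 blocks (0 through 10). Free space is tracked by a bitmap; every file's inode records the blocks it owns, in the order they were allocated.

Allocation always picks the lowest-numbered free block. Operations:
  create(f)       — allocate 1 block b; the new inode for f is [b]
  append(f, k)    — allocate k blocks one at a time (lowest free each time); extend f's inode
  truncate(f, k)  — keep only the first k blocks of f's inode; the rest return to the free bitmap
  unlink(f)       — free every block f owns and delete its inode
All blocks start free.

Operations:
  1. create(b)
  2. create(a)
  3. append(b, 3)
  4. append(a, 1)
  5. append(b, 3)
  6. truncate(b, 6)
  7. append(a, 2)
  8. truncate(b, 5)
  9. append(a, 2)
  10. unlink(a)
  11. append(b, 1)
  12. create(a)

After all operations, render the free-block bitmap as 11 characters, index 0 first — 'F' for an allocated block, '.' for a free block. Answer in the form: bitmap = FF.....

after create(b) → b:[0]  free=[F..........]
after create(a) → a:[1], b:[0]  free=[FF.........]
after append(b, 3) → a:[1], b:[0, 2, 3, 4]  free=[FFFFF......]
after append(a, 1) → a:[1, 5], b:[0, 2, 3, 4]  free=[FFFFFF.....]
after append(b, 3) → a:[1, 5], b:[0, 2, 3, 4, 6, 7, 8]  free=[FFFFFFFFF..]
after truncate(b, 6) → a:[1, 5], b:[0, 2, 3, 4, 6, 7]  free=[FFFFFFFF...]
after append(a, 2) → a:[1, 5, 8, 9], b:[0, 2, 3, 4, 6, 7]  free=[FFFFFFFFFF.]
after truncate(b, 5) → a:[1, 5, 8, 9], b:[0, 2, 3, 4, 6]  free=[FFFFFFF.FF.]
after append(a, 2) → a:[1, 5, 8, 9, 7, 10], b:[0, 2, 3, 4, 6]  free=[FFFFFFFFFFF]
after unlink(a) → b:[0, 2, 3, 4, 6]  free=[F.FFF.F....]
after append(b, 1) → b:[0, 2, 3, 4, 6, 1]  free=[FFFFF.F....]
after create(a) → a:[5], b:[0, 2, 3, 4, 6, 1]  free=[FFFFFFF....]

bitmap = FFFFFFF....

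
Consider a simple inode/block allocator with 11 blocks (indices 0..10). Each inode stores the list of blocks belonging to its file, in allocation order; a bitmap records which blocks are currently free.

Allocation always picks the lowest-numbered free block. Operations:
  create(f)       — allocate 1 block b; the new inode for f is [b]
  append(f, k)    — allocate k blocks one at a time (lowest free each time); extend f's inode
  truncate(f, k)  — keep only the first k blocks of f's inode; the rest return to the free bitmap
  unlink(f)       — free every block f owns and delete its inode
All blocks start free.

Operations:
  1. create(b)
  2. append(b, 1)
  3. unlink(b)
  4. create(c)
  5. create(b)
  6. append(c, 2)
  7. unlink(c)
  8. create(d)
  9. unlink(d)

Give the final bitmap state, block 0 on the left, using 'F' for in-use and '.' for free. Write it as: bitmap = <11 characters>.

create(b): bitmap=F.......... | b=[0]
append(b, 1): bitmap=FF......... | b=[0, 1]
unlink(b): bitmap=........... | 
create(c): bitmap=F.......... | c=[0]
create(b): bitmap=FF......... | b=[1] c=[0]
append(c, 2): bitmap=FFFF....... | b=[1] c=[0, 2, 3]
unlink(c): bitmap=.F......... | b=[1]
create(d): bitmap=FF......... | b=[1] d=[0]
unlink(d): bitmap=.F......... | b=[1]

bitmap = .F.........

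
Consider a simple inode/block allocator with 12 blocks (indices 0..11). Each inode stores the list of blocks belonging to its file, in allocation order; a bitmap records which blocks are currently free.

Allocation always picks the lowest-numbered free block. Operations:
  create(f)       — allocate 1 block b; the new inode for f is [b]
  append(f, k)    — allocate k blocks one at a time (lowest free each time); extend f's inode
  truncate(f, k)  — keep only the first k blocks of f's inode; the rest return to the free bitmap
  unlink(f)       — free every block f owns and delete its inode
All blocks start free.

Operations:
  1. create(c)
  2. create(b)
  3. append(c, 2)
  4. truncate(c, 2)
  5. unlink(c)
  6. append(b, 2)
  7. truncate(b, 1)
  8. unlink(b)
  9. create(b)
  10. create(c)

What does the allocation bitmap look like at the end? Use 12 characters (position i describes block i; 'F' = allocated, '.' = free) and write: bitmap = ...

bitmap = FF..........

  1. create(c)  ⇒  F...........  {c→[0]}
  2. create(b)  ⇒  FF..........  {b→[1]; c→[0]}
  3. append(c, 2)  ⇒  FFFF........  {b→[1]; c→[0, 2, 3]}
  4. truncate(c, 2)  ⇒  FFF.........  {b→[1]; c→[0, 2]}
  5. unlink(c)  ⇒  .F..........  {b→[1]}
  6. append(b, 2)  ⇒  FFF.........  {b→[1, 0, 2]}
  7. truncate(b, 1)  ⇒  .F..........  {b→[1]}
  8. unlink(b)  ⇒  ............  {}
  9. create(b)  ⇒  F...........  {b→[0]}
  10. create(c)  ⇒  FF..........  {b→[0]; c→[1]}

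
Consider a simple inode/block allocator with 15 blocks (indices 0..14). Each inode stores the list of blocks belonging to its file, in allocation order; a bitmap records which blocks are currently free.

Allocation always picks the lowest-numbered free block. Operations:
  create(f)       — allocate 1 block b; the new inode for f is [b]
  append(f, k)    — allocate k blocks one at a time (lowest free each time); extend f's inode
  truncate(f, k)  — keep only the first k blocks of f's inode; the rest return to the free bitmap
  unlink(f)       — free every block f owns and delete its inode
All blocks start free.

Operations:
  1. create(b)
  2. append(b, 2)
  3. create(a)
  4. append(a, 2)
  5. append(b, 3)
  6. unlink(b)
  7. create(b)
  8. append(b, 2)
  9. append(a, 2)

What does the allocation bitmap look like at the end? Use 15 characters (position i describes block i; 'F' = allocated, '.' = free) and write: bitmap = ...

bitmap = FFFFFFFF.......

create(b): bitmap=F.............. | b=[0]
append(b, 2): bitmap=FFF............ | b=[0, 1, 2]
create(a): bitmap=FFFF........... | a=[3] b=[0, 1, 2]
append(a, 2): bitmap=FFFFFF......... | a=[3, 4, 5] b=[0, 1, 2]
append(b, 3): bitmap=FFFFFFFFF...... | a=[3, 4, 5] b=[0, 1, 2, 6, 7, 8]
unlink(b): bitmap=...FFF......... | a=[3, 4, 5]
create(b): bitmap=F..FFF......... | a=[3, 4, 5] b=[0]
append(b, 2): bitmap=FFFFFF......... | a=[3, 4, 5] b=[0, 1, 2]
append(a, 2): bitmap=FFFFFFFF....... | a=[3, 4, 5, 6, 7] b=[0, 1, 2]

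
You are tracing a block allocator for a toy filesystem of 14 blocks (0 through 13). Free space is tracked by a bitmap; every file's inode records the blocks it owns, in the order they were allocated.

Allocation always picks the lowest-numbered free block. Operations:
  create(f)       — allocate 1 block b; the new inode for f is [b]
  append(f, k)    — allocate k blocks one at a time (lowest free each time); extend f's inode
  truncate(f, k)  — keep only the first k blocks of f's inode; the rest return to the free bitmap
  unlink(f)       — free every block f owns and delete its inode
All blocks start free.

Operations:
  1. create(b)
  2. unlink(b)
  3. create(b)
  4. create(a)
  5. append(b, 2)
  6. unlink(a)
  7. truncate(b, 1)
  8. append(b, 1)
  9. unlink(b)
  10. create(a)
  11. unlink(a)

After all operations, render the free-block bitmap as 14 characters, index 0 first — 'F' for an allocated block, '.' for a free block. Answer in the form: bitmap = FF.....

bitmap = ..............

  1. create(b)  ⇒  F.............  {b→[0]}
  2. unlink(b)  ⇒  ..............  {}
  3. create(b)  ⇒  F.............  {b→[0]}
  4. create(a)  ⇒  FF............  {a→[1]; b→[0]}
  5. append(b, 2)  ⇒  FFFF..........  {a→[1]; b→[0, 2, 3]}
  6. unlink(a)  ⇒  F.FF..........  {b→[0, 2, 3]}
  7. truncate(b, 1)  ⇒  F.............  {b→[0]}
  8. append(b, 1)  ⇒  FF............  {b→[0, 1]}
  9. unlink(b)  ⇒  ..............  {}
  10. create(a)  ⇒  F.............  {a→[0]}
  11. unlink(a)  ⇒  ..............  {}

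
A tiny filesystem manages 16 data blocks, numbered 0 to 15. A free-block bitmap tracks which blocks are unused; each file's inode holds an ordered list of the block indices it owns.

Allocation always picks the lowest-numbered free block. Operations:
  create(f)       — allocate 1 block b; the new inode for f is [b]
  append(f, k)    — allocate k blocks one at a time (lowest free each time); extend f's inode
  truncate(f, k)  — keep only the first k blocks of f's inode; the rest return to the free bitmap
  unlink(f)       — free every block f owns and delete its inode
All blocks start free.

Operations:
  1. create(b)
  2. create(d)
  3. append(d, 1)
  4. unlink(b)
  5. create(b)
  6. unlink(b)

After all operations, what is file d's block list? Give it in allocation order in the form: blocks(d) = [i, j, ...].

blocks(d) = [1, 2]

create(b): bitmap=F............... | b=[0]
create(d): bitmap=FF.............. | b=[0] d=[1]
append(d, 1): bitmap=FFF............. | b=[0] d=[1, 2]
unlink(b): bitmap=.FF............. | d=[1, 2]
create(b): bitmap=FFF............. | b=[0] d=[1, 2]
unlink(b): bitmap=.FF............. | d=[1, 2]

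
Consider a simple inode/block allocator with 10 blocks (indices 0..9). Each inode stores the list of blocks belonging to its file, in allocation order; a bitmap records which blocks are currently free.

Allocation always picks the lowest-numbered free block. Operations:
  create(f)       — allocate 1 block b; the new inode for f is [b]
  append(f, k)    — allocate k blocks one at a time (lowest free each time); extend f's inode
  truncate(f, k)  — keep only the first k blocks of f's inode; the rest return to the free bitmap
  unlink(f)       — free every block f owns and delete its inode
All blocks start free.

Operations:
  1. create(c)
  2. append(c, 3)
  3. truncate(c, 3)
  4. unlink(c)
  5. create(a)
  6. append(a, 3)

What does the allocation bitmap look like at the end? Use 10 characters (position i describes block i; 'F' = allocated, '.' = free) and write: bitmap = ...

bitmap = FFFF......

[1] create(c) — c=0 (map F.........)
[2] append(c, 3) — c=0,1,2,3 (map FFFF......)
[3] truncate(c, 3) — c=0,1,2 (map FFF.......)
[4] unlink(c) —  (map ..........)
[5] create(a) — a=0 (map F.........)
[6] append(a, 3) — a=0,1,2,3 (map FFFF......)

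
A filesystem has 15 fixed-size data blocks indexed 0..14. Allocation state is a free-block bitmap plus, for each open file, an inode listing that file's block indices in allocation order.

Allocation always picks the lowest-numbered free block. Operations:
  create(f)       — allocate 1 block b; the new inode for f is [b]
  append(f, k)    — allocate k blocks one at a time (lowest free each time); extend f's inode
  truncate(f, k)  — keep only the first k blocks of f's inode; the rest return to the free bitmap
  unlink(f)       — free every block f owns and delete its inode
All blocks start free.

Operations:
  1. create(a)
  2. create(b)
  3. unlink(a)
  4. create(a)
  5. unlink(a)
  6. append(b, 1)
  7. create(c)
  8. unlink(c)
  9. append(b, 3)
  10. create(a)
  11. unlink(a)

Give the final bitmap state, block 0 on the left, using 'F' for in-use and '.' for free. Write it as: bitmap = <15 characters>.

bitmap = FFFFF..........

  1. create(a)  ⇒  F..............  {a→[0]}
  2. create(b)  ⇒  FF.............  {a→[0]; b→[1]}
  3. unlink(a)  ⇒  .F.............  {b→[1]}
  4. create(a)  ⇒  FF.............  {a→[0]; b→[1]}
  5. unlink(a)  ⇒  .F.............  {b→[1]}
  6. append(b, 1)  ⇒  FF.............  {b→[1, 0]}
  7. create(c)  ⇒  FFF............  {b→[1, 0]; c→[2]}
  8. unlink(c)  ⇒  FF.............  {b→[1, 0]}
  9. append(b, 3)  ⇒  FFFFF..........  {b→[1, 0, 2, 3, 4]}
  10. create(a)  ⇒  FFFFFF.........  {a→[5]; b→[1, 0, 2, 3, 4]}
  11. unlink(a)  ⇒  FFFFF..........  {b→[1, 0, 2, 3, 4]}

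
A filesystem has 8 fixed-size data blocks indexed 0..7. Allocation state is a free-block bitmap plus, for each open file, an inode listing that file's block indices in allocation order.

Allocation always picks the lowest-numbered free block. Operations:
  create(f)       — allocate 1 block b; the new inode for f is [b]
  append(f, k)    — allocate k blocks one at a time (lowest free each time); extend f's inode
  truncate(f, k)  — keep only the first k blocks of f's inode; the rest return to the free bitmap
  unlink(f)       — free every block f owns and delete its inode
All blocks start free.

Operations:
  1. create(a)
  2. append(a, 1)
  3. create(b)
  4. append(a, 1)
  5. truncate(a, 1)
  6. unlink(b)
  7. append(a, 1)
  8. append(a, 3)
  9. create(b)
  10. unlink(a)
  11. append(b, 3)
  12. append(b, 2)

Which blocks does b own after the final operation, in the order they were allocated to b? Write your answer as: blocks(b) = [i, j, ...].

  1. create(a)  ⇒  F.......  {a→[0]}
  2. append(a, 1)  ⇒  FF......  {a→[0, 1]}
  3. create(b)  ⇒  FFF.....  {a→[0, 1]; b→[2]}
  4. append(a, 1)  ⇒  FFFF....  {a→[0, 1, 3]; b→[2]}
  5. truncate(a, 1)  ⇒  F.F.....  {a→[0]; b→[2]}
  6. unlink(b)  ⇒  F.......  {a→[0]}
  7. append(a, 1)  ⇒  FF......  {a→[0, 1]}
  8. append(a, 3)  ⇒  FFFFF...  {a→[0, 1, 2, 3, 4]}
  9. create(b)  ⇒  FFFFFF..  {a→[0, 1, 2, 3, 4]; b→[5]}
  10. unlink(a)  ⇒  .....F..  {b→[5]}
  11. append(b, 3)  ⇒  FFF..F..  {b→[5, 0, 1, 2]}
  12. append(b, 2)  ⇒  FFFFFF..  {b→[5, 0, 1, 2, 3, 4]}

blocks(b) = [5, 0, 1, 2, 3, 4]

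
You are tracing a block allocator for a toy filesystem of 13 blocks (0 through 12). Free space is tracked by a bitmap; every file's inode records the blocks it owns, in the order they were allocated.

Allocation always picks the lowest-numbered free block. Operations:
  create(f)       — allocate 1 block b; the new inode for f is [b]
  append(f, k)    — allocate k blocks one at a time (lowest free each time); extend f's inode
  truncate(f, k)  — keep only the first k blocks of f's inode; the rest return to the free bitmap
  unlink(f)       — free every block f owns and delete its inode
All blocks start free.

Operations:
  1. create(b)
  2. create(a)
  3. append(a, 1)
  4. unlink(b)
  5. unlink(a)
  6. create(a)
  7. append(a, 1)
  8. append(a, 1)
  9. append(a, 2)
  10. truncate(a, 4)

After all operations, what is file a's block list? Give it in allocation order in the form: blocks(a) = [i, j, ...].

[1] create(b) — b=0 (map F............)
[2] create(a) — a=1 b=0 (map FF...........)
[3] append(a, 1) — a=1,2 b=0 (map FFF..........)
[4] unlink(b) — a=1,2 (map .FF..........)
[5] unlink(a) —  (map .............)
[6] create(a) — a=0 (map F............)
[7] append(a, 1) — a=0,1 (map FF...........)
[8] append(a, 1) — a=0,1,2 (map FFF..........)
[9] append(a, 2) — a=0,1,2,3,4 (map FFFFF........)
[10] truncate(a, 4) — a=0,1,2,3 (map FFFF.........)

blocks(a) = [0, 1, 2, 3]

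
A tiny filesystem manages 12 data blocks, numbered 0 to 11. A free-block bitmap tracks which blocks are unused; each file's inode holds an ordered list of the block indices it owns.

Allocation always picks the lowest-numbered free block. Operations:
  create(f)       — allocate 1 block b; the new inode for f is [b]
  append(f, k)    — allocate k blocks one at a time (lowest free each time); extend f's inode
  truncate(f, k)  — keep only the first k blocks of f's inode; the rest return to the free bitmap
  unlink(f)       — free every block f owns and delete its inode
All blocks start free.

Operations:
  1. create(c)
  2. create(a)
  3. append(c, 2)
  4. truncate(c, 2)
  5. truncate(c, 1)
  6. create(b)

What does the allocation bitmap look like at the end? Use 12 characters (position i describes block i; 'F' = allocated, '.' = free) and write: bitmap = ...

bitmap = FFF.........

after create(c) → c:[0]  free=[F...........]
after create(a) → a:[1], c:[0]  free=[FF..........]
after append(c, 2) → a:[1], c:[0, 2, 3]  free=[FFFF........]
after truncate(c, 2) → a:[1], c:[0, 2]  free=[FFF.........]
after truncate(c, 1) → a:[1], c:[0]  free=[FF..........]
after create(b) → a:[1], b:[2], c:[0]  free=[FFF.........]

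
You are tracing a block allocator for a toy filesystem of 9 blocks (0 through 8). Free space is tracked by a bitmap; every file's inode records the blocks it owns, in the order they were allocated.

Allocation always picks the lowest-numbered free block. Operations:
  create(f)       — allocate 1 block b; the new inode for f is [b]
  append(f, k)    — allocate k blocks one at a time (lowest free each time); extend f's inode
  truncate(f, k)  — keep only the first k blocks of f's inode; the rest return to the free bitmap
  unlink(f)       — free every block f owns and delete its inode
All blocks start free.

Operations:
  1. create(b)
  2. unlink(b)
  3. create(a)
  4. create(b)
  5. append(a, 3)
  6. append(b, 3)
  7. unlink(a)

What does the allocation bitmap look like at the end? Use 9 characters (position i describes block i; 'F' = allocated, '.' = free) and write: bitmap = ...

bitmap = .F...FFF.

create(b): bitmap=F........ | b=[0]
unlink(b): bitmap=......... | 
create(a): bitmap=F........ | a=[0]
create(b): bitmap=FF....... | a=[0] b=[1]
append(a, 3): bitmap=FFFFF.... | a=[0, 2, 3, 4] b=[1]
append(b, 3): bitmap=FFFFFFFF. | a=[0, 2, 3, 4] b=[1, 5, 6, 7]
unlink(a): bitmap=.F...FFF. | b=[1, 5, 6, 7]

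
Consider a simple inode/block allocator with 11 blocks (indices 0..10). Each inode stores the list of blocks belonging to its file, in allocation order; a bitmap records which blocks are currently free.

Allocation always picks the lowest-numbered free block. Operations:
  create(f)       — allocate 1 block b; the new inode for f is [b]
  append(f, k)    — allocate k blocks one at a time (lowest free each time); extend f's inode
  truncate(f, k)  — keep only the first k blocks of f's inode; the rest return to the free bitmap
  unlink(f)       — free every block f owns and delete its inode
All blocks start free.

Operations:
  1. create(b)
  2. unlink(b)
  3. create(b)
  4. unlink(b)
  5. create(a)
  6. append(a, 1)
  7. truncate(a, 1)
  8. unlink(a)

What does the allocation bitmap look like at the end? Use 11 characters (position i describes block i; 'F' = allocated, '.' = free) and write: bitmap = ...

bitmap = ...........

[1] create(b) — b=0 (map F..........)
[2] unlink(b) —  (map ...........)
[3] create(b) — b=0 (map F..........)
[4] unlink(b) —  (map ...........)
[5] create(a) — a=0 (map F..........)
[6] append(a, 1) — a=0,1 (map FF.........)
[7] truncate(a, 1) — a=0 (map F..........)
[8] unlink(a) —  (map ...........)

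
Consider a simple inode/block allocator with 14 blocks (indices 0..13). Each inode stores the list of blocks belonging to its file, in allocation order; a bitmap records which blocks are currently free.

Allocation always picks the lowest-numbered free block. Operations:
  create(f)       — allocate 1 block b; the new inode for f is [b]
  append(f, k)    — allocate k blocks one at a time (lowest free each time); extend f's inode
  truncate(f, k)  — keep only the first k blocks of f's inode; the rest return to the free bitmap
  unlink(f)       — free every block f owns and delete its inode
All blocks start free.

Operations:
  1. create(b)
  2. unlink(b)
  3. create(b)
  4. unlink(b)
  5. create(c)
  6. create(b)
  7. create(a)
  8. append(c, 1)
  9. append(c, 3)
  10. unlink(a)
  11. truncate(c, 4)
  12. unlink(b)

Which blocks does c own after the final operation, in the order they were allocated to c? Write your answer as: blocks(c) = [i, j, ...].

create(b): bitmap=F............. | b=[0]
unlink(b): bitmap=.............. | 
create(b): bitmap=F............. | b=[0]
unlink(b): bitmap=.............. | 
create(c): bitmap=F............. | c=[0]
create(b): bitmap=FF............ | b=[1] c=[0]
create(a): bitmap=FFF........... | a=[2] b=[1] c=[0]
append(c, 1): bitmap=FFFF.......... | a=[2] b=[1] c=[0, 3]
append(c, 3): bitmap=FFFFFFF....... | a=[2] b=[1] c=[0, 3, 4, 5, 6]
unlink(a): bitmap=FF.FFFF....... | b=[1] c=[0, 3, 4, 5, 6]
truncate(c, 4): bitmap=FF.FFF........ | b=[1] c=[0, 3, 4, 5]
unlink(b): bitmap=F..FFF........ | c=[0, 3, 4, 5]

blocks(c) = [0, 3, 4, 5]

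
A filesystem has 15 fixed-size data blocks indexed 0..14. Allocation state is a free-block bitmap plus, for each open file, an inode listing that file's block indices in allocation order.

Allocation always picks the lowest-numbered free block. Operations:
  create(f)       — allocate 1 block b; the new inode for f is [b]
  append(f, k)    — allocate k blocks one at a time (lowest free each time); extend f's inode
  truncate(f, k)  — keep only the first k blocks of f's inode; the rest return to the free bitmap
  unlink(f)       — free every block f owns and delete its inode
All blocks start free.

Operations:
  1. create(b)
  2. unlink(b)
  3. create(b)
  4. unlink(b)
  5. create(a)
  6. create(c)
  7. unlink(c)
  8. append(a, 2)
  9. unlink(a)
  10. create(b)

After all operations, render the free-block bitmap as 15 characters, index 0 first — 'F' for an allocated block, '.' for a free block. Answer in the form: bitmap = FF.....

  1. create(b)  ⇒  F..............  {b→[0]}
  2. unlink(b)  ⇒  ...............  {}
  3. create(b)  ⇒  F..............  {b→[0]}
  4. unlink(b)  ⇒  ...............  {}
  5. create(a)  ⇒  F..............  {a→[0]}
  6. create(c)  ⇒  FF.............  {a→[0]; c→[1]}
  7. unlink(c)  ⇒  F..............  {a→[0]}
  8. append(a, 2)  ⇒  FFF............  {a→[0, 1, 2]}
  9. unlink(a)  ⇒  ...............  {}
  10. create(b)  ⇒  F..............  {b→[0]}

bitmap = F..............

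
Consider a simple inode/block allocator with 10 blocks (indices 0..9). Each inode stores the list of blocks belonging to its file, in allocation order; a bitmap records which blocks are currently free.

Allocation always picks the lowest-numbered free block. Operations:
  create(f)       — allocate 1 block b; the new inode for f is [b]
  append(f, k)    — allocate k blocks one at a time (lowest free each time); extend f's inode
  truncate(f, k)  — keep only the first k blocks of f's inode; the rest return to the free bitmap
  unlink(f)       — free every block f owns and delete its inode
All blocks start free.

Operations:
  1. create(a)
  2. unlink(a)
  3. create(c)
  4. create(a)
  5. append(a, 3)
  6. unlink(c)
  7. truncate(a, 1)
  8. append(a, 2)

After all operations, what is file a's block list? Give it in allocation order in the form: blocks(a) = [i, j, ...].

  1. create(a)  ⇒  F.........  {a→[0]}
  2. unlink(a)  ⇒  ..........  {}
  3. create(c)  ⇒  F.........  {c→[0]}
  4. create(a)  ⇒  FF........  {a→[1]; c→[0]}
  5. append(a, 3)  ⇒  FFFFF.....  {a→[1, 2, 3, 4]; c→[0]}
  6. unlink(c)  ⇒  .FFFF.....  {a→[1, 2, 3, 4]}
  7. truncate(a, 1)  ⇒  .F........  {a→[1]}
  8. append(a, 2)  ⇒  FFF.......  {a→[1, 0, 2]}

blocks(a) = [1, 0, 2]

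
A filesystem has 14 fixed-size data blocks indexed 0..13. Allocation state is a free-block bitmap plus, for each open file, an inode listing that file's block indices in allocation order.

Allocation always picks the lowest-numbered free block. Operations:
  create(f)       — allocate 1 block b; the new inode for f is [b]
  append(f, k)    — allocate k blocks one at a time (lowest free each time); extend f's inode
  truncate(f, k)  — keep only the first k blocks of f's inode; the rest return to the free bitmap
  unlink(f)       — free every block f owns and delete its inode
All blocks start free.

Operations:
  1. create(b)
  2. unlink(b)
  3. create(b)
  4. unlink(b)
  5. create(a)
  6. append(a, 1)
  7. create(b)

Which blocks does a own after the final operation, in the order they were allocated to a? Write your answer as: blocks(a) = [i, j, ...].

after create(b) → b:[0]  free=[F.............]
after unlink(b) →   free=[..............]
after create(b) → b:[0]  free=[F.............]
after unlink(b) →   free=[..............]
after create(a) → a:[0]  free=[F.............]
after append(a, 1) → a:[0, 1]  free=[FF............]
after create(b) → a:[0, 1], b:[2]  free=[FFF...........]

blocks(a) = [0, 1]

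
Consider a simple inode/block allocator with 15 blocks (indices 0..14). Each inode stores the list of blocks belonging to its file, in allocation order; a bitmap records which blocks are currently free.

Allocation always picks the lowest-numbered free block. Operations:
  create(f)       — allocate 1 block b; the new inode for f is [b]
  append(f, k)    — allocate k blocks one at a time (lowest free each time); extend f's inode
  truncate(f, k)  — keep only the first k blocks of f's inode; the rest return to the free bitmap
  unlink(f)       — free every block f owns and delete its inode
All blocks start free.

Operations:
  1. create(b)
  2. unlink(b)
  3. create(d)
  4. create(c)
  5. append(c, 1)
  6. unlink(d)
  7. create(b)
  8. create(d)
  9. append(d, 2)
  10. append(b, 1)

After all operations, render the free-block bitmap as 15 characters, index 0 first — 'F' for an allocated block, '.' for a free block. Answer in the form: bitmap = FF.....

after create(b) → b:[0]  free=[F..............]
after unlink(b) →   free=[...............]
after create(d) → d:[0]  free=[F..............]
after create(c) → c:[1], d:[0]  free=[FF.............]
after append(c, 1) → c:[1, 2], d:[0]  free=[FFF............]
after unlink(d) → c:[1, 2]  free=[.FF............]
after create(b) → b:[0], c:[1, 2]  free=[FFF............]
after create(d) → b:[0], c:[1, 2], d:[3]  free=[FFFF...........]
after append(d, 2) → b:[0], c:[1, 2], d:[3, 4, 5]  free=[FFFFFF.........]
after append(b, 1) → b:[0, 6], c:[1, 2], d:[3, 4, 5]  free=[FFFFFFF........]

bitmap = FFFFFFF........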